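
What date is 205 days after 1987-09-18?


Start: 1987-09-18, add 205 days
September 1987 has 30 days: 30 - 18 = 12 days to September 30 -> 193 left
October 1987 has 31 days -> 162 left
November 1987 has 30 days -> 132 left
December 1987 has 31 days -> 101 left
January 1988 has 31 days -> 70 left
February 1988 has 29 days -> 41 left
March 1988 has 31 days -> 10 left
April 1988: 10 <= 30 -> lands on April 10

Result: 1988-04-10


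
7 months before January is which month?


January is month 1
1 - 7 = -6; wrap: -6 + 12 = 6

June


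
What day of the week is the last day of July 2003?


July 2003 has 31 days
Anchor: Jan 1, 2003. With p = 2003 - 1 = 2002: (p + p//4 - p//100 + p//400) mod 7 = (2002 + 500 - 20 + 5) mod 7 = 2487 mod 7 = 2 -> Wednesday (Mon=0 ... Sun=6)
Days before July (Jan-Jun): 181; July 1 index = (2 + 181) mod 7 = 1 -> Tuesday
Last day offset: 31 - 1 = 30 days
Weekday index = (1 + 30) mod 7 = 3

Thursday, July 31


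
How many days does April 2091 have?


April 2091

30 days


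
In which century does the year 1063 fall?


Century = (year - 1) // 100 + 1
= (1063 - 1) // 100 + 1
= 1062 // 100 + 1
= 10 + 1

11th century


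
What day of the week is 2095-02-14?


Date: February 14, 2095
Anchor: Jan 1, 2095. With p = 2095 - 1 = 2094: (p + p//4 - p//100 + p//400) mod 7 = (2094 + 523 - 20 + 5) mod 7 = 2602 mod 7 = 5 -> Saturday (Mon=0 ... Sun=6)
Days before February (Jan): 31; offset = 31 + 14 - 1 = 44
Weekday index = (5 + 44) mod 7 = 0

Day of the week: Monday


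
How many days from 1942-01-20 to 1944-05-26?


From 1942-01-20 to 1944-05-26
1942-01-20: day of year = 20
1944-05-26: days before May = 31 + 29 + 31 + 30 = 121 (1944 is a leap year); day of year = 121 + 26 = 147
Rest of 1942: 365 - 20 = 345
Full years 1943 (365): 365
Total = 345 + 365 + 147 = 857

857 days


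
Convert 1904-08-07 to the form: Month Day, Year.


ISO 1904-08-07 parses as year=1904, month=08, day=07
Month 8 -> August

August 7, 1904


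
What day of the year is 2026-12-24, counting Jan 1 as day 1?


Date: December 24, 2026
Days in months 1 through 11: 334
Plus 24 days in December

Day of year: 358


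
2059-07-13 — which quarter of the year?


Month: July (month 7)
Q1: Jan-Mar, Q2: Apr-Jun, Q3: Jul-Sep, Q4: Oct-Dec

Q3


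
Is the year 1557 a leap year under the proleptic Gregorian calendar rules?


Gregorian leap year rule: divisible by 4, but not by 100, unless also by 400.
1557 is not divisible by 4 -> not a leap year

No


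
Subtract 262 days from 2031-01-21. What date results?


Start: 2031-01-21, subtract 262 days
Back 21 days from January 21 reaches December 31, 2030 -> 241 left
December 2030 has 31 days -> back to November 30, 2030 -> 210 left
November 2030 has 30 days -> back to October 31, 2030 -> 180 left
October 2030 has 31 days -> back to September 30, 2030 -> 149 left
September 2030 has 30 days -> back to August 31, 2030 -> 119 left
August 2030 has 31 days -> back to July 31, 2030 -> 88 left
July 2030 has 31 days -> back to June 30, 2030 -> 57 left
June 2030 has 30 days -> back to May 31, 2030 -> 27 left
May 2030: 31 - 27 = 4 -> lands on May 4

Result: 2030-05-04


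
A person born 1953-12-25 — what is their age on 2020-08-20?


Birth: 1953-12-25
Reference: 2020-08-20
Year difference: 2020 - 1953 = 67
Birthday not yet reached in 2020, subtract 1

66 years old


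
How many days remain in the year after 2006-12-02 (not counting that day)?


Day of year: 336 of 365
Remaining = 365 - 336

29 days


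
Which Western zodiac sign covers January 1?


Date: January 1
Conventional tropical zodiac dates: Capricorn from December 22 onward; Aquarius starts January 20
January 1 falls within the Capricorn range

Capricorn


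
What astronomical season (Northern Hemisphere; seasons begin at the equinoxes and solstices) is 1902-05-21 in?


Date: May 21
Astronomical Spring (approx.; exact equinox/solstice day varies by year): March 20 to June 20
May 21 falls within the Spring window

Spring


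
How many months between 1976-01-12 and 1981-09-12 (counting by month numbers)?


From January 1976 to September 1981
5 years * 12 = 60 months, plus 8 months = 68

68 months


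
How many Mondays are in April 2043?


April 2043 has 30 days
Anchor: Jan 1, 2043. With p = 2043 - 1 = 2042: (p + p//4 - p//100 + p//400) mod 7 = (2042 + 510 - 20 + 5) mod 7 = 2537 mod 7 = 3 -> Thursday (Mon=0 ... Sun=6)
Days before April (Jan-Mar): 90; April 1 index = (3 + 90) mod 7 = 2 -> Wednesday
First Monday is April 6
Mondays: 6, 13, 20, 27

4 Mondays


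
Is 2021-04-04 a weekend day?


Anchor: Jan 1, 2021. With p = 2021 - 1 = 2020: (p + p//4 - p//100 + p//400) mod 7 = (2020 + 505 - 20 + 5) mod 7 = 2510 mod 7 = 4 -> Friday (Mon=0 ... Sun=6)
Day of year: 94; offset = 93
Weekday index = (4 + 93) mod 7 = 6 -> Sunday
Weekend days: Saturday, Sunday

Yes


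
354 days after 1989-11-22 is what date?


Start: 1989-11-22, add 354 days
November 1989 has 30 days: 30 - 22 = 8 days to November 30 -> 346 left
December 1989 has 31 days -> 315 left
January 1990 has 31 days -> 284 left
February 1990 has 28 days -> 256 left
March 1990 has 31 days -> 225 left
April 1990 has 30 days -> 195 left
May 1990 has 31 days -> 164 left
June 1990 has 30 days -> 134 left
July 1990 has 31 days -> 103 left
August 1990 has 31 days -> 72 left
September 1990 has 30 days -> 42 left
October 1990 has 31 days -> 11 left
November 1990: 11 <= 30 -> lands on November 11

Result: 1990-11-11


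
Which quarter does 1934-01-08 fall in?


Month: January (month 1)
Q1: Jan-Mar, Q2: Apr-Jun, Q3: Jul-Sep, Q4: Oct-Dec

Q1


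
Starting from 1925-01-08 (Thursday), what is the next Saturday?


Current: Thursday
Target: Saturday
Days ahead: 2

Next Saturday: 1925-01-10


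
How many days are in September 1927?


September 1927

30 days


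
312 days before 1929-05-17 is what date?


Start: 1929-05-17, subtract 312 days
Back 17 days from May 17 reaches April 30, 1929 -> 295 left
April 1929 has 30 days -> back to March 31, 1929 -> 265 left
March 1929 has 31 days -> back to February 28, 1929 -> 234 left
February 1929 has 28 days -> back to January 31, 1929 -> 206 left
January 1929 has 31 days -> back to December 31, 1928 -> 175 left
December 1928 has 31 days -> back to November 30, 1928 -> 144 left
November 1928 has 30 days -> back to October 31, 1928 -> 114 left
October 1928 has 31 days -> back to September 30, 1928 -> 83 left
September 1928 has 30 days -> back to August 31, 1928 -> 53 left
August 1928 has 31 days -> back to July 31, 1928 -> 22 left
July 1928: 31 - 22 = 9 -> lands on July 9

Result: 1928-07-09


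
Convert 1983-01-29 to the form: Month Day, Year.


ISO 1983-01-29 parses as year=1983, month=01, day=29
Month 1 -> January

January 29, 1983


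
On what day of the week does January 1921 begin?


Target: January 1, 1921
Anchor: Jan 1, 1921. With p = 1921 - 1 = 1920: (p + p//4 - p//100 + p//400) mod 7 = (1920 + 480 - 19 + 4) mod 7 = 2385 mod 7 = 5 -> Saturday (Mon=0 ... Sun=6)
Offset from anchor: 0 days
Weekday index = (5 + 0) mod 7 = 5

Saturday


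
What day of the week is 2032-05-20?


Date: May 20, 2032
Anchor: Jan 1, 2032. With p = 2032 - 1 = 2031: (p + p//4 - p//100 + p//400) mod 7 = (2031 + 507 - 20 + 5) mod 7 = 2523 mod 7 = 3 -> Thursday (Mon=0 ... Sun=6)
Days before May (Jan-Apr): 121; offset = 121 + 20 - 1 = 140
Weekday index = (3 + 140) mod 7 = 3

Day of the week: Thursday


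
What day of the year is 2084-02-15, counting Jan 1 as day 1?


Date: February 15, 2084
Days in months 1 through 1: 31
Plus 15 days in February

Day of year: 46


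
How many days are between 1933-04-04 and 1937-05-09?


From 1933-04-04 to 1937-05-09
1933-04-04: days before April = 31 + 28 + 31 = 90 (1933 is not a leap year); day of year = 90 + 4 = 94
1937-05-09: days before May = 31 + 28 + 31 + 30 = 120 (1937 is not a leap year); day of year = 120 + 9 = 129
Rest of 1933: 365 - 94 = 271
Full years 1934 (365), 1935 (365), 1936 (366): 1096
Total = 271 + 1096 + 129 = 1496

1496 days


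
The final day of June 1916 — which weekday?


June 1916 has 30 days
Anchor: Jan 1, 1916. With p = 1916 - 1 = 1915: (p + p//4 - p//100 + p//400) mod 7 = (1915 + 478 - 19 + 4) mod 7 = 2378 mod 7 = 5 -> Saturday (Mon=0 ... Sun=6)
Days before June (Jan-May): 152; June 1 index = (5 + 152) mod 7 = 3 -> Thursday
Last day offset: 30 - 1 = 29 days
Weekday index = (3 + 29) mod 7 = 4

Friday, June 30


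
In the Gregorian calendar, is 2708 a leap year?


Gregorian leap year rule: divisible by 4, but not by 100, unless also by 400.
2708 is divisible by 4 but not 100 -> leap year

Yes


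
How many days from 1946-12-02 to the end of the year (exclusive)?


Day of year: 336 of 365
Remaining = 365 - 336

29 days


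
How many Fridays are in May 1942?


May 1942 has 31 days
Anchor: Jan 1, 1942. With p = 1942 - 1 = 1941: (p + p//4 - p//100 + p//400) mod 7 = (1941 + 485 - 19 + 4) mod 7 = 2411 mod 7 = 3 -> Thursday (Mon=0 ... Sun=6)
Days before May (Jan-Apr): 120; May 1 index = (3 + 120) mod 7 = 4 -> Friday
First Friday is May 1
Fridays: 1, 8, 15, 22, 29

5 Fridays


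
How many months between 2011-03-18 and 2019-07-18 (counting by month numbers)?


From March 2011 to July 2019
8 years * 12 = 96 months, plus 4 months = 100

100 months


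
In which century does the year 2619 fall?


Century = (year - 1) // 100 + 1
= (2619 - 1) // 100 + 1
= 2618 // 100 + 1
= 26 + 1

27th century


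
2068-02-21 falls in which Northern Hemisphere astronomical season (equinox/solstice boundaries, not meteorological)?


Date: February 21
Astronomical Winter (approx.; exact equinox/solstice day varies by year): December 21 to March 19
February 21 falls within the Winter window

Winter


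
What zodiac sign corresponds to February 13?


Date: February 13
Conventional tropical zodiac dates: Aquarius from January 20 onward; Pisces starts February 19
February 13 falls within the Aquarius range

Aquarius


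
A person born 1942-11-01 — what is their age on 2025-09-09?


Birth: 1942-11-01
Reference: 2025-09-09
Year difference: 2025 - 1942 = 83
Birthday not yet reached in 2025, subtract 1

82 years old


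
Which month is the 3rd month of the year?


Month 3 of 12

March


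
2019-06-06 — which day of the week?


Date: June 6, 2019
Anchor: Jan 1, 2019. With p = 2019 - 1 = 2018: (p + p//4 - p//100 + p//400) mod 7 = (2018 + 504 - 20 + 5) mod 7 = 2507 mod 7 = 1 -> Tuesday (Mon=0 ... Sun=6)
Days before June (Jan-May): 151; offset = 151 + 6 - 1 = 156
Weekday index = (1 + 156) mod 7 = 3

Day of the week: Thursday


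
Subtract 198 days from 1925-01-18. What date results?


Start: 1925-01-18, subtract 198 days
Back 18 days from January 18 reaches December 31, 1924 -> 180 left
December 1924 has 31 days -> back to November 30, 1924 -> 149 left
November 1924 has 30 days -> back to October 31, 1924 -> 119 left
October 1924 has 31 days -> back to September 30, 1924 -> 88 left
September 1924 has 30 days -> back to August 31, 1924 -> 58 left
August 1924 has 31 days -> back to July 31, 1924 -> 27 left
July 1924: 31 - 27 = 4 -> lands on July 4

Result: 1924-07-04


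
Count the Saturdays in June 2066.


June 2066 has 30 days
Anchor: Jan 1, 2066. With p = 2066 - 1 = 2065: (p + p//4 - p//100 + p//400) mod 7 = (2065 + 516 - 20 + 5) mod 7 = 2566 mod 7 = 4 -> Friday (Mon=0 ... Sun=6)
Days before June (Jan-May): 151; June 1 index = (4 + 151) mod 7 = 1 -> Tuesday
First Saturday is June 5
Saturdays: 5, 12, 19, 26

4 Saturdays


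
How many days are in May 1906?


May 1906

31 days


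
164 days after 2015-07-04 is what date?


Start: 2015-07-04, add 164 days
July 2015 has 31 days: 31 - 4 = 27 days to July 31 -> 137 left
August 2015 has 31 days -> 106 left
September 2015 has 30 days -> 76 left
October 2015 has 31 days -> 45 left
November 2015 has 30 days -> 15 left
December 2015: 15 <= 31 -> lands on December 15

Result: 2015-12-15


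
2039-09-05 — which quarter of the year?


Month: September (month 9)
Q1: Jan-Mar, Q2: Apr-Jun, Q3: Jul-Sep, Q4: Oct-Dec

Q3


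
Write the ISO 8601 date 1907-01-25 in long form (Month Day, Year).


ISO 1907-01-25 parses as year=1907, month=01, day=25
Month 1 -> January

January 25, 1907


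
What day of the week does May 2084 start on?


Target: May 1, 2084
Anchor: Jan 1, 2084. With p = 2084 - 1 = 2083: (p + p//4 - p//100 + p//400) mod 7 = (2083 + 520 - 20 + 5) mod 7 = 2588 mod 7 = 5 -> Saturday (Mon=0 ... Sun=6)
Days before May (Jan-Apr): 121 days
Weekday index = (5 + 121) mod 7 = 0

Monday


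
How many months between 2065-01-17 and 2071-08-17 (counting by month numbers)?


From January 2065 to August 2071
6 years * 12 = 72 months, plus 7 months = 79

79 months


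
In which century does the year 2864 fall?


Century = (year - 1) // 100 + 1
= (2864 - 1) // 100 + 1
= 2863 // 100 + 1
= 28 + 1

29th century


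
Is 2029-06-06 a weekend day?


Anchor: Jan 1, 2029. With p = 2029 - 1 = 2028: (p + p//4 - p//100 + p//400) mod 7 = (2028 + 507 - 20 + 5) mod 7 = 2520 mod 7 = 0 -> Monday (Mon=0 ... Sun=6)
Day of year: 157; offset = 156
Weekday index = (0 + 156) mod 7 = 2 -> Wednesday
Weekend days: Saturday, Sunday

No


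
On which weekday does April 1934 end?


April 1934 has 30 days
Anchor: Jan 1, 1934. With p = 1934 - 1 = 1933: (p + p//4 - p//100 + p//400) mod 7 = (1933 + 483 - 19 + 4) mod 7 = 2401 mod 7 = 0 -> Monday (Mon=0 ... Sun=6)
Days before April (Jan-Mar): 90; April 1 index = (0 + 90) mod 7 = 6 -> Sunday
Last day offset: 30 - 1 = 29 days
Weekday index = (6 + 29) mod 7 = 0

Monday, April 30


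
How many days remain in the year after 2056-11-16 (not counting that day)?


Day of year: 321 of 366
Remaining = 366 - 321

45 days


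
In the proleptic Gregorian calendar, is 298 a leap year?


Gregorian leap year rule: divisible by 4, but not by 100, unless also by 400.
298 is not divisible by 4 -> not a leap year

No


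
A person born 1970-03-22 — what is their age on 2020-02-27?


Birth: 1970-03-22
Reference: 2020-02-27
Year difference: 2020 - 1970 = 50
Birthday not yet reached in 2020, subtract 1

49 years old


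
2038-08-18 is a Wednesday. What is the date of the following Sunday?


Current: Wednesday
Target: Sunday
Days ahead: 4

Next Sunday: 2038-08-22


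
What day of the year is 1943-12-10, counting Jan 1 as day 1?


Date: December 10, 1943
Days in months 1 through 11: 334
Plus 10 days in December

Day of year: 344


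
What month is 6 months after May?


May is month 5
5 + 6 = 11

November


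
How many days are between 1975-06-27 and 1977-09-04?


From 1975-06-27 to 1977-09-04
1975-06-27: days before June = 31 + 28 + 31 + 30 + 31 = 151 (1975 is not a leap year); day of year = 151 + 27 = 178
1977-09-04: days before September = 31 + 28 + 31 + 30 + 31 + 30 + 31 + 31 = 243 (1977 is not a leap year); day of year = 243 + 4 = 247
Rest of 1975: 365 - 178 = 187
Full years 1976 (366): 366
Total = 187 + 366 + 247 = 800

800 days


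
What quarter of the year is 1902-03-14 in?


Month: March (month 3)
Q1: Jan-Mar, Q2: Apr-Jun, Q3: Jul-Sep, Q4: Oct-Dec

Q1


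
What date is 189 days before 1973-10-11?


Start: 1973-10-11, subtract 189 days
Back 11 days from October 11 reaches September 30, 1973 -> 178 left
September 1973 has 30 days -> back to August 31, 1973 -> 148 left
August 1973 has 31 days -> back to July 31, 1973 -> 117 left
July 1973 has 31 days -> back to June 30, 1973 -> 86 left
June 1973 has 30 days -> back to May 31, 1973 -> 56 left
May 1973 has 31 days -> back to April 30, 1973 -> 25 left
April 1973: 30 - 25 = 5 -> lands on April 5

Result: 1973-04-05


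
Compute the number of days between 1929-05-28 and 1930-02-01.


From 1929-05-28 to 1930-02-01
1929-05-28: days before May = 31 + 28 + 31 + 30 = 120 (1929 is not a leap year); day of year = 120 + 28 = 148
1930-02-01: days before February = 31; day of year = 31 + 1 = 32
Rest of 1929: 365 - 148 = 217
Total = 217 + 32 = 249

249 days


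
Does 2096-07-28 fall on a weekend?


Anchor: Jan 1, 2096. With p = 2096 - 1 = 2095: (p + p//4 - p//100 + p//400) mod 7 = (2095 + 523 - 20 + 5) mod 7 = 2603 mod 7 = 6 -> Sunday (Mon=0 ... Sun=6)
Day of year: 210; offset = 209
Weekday index = (6 + 209) mod 7 = 5 -> Saturday
Weekend days: Saturday, Sunday

Yes


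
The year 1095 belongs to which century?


Century = (year - 1) // 100 + 1
= (1095 - 1) // 100 + 1
= 1094 // 100 + 1
= 10 + 1

11th century


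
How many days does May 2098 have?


May 2098

31 days


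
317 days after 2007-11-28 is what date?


Start: 2007-11-28, add 317 days
November 2007 has 30 days: 30 - 28 = 2 days to November 30 -> 315 left
December 2007 has 31 days -> 284 left
January 2008 has 31 days -> 253 left
February 2008 has 29 days -> 224 left
March 2008 has 31 days -> 193 left
April 2008 has 30 days -> 163 left
May 2008 has 31 days -> 132 left
June 2008 has 30 days -> 102 left
July 2008 has 31 days -> 71 left
August 2008 has 31 days -> 40 left
September 2008 has 30 days -> 10 left
October 2008: 10 <= 31 -> lands on October 10

Result: 2008-10-10


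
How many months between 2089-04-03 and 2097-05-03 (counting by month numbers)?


From April 2089 to May 2097
8 years * 12 = 96 months, plus 1 month = 97

97 months


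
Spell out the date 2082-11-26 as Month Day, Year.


ISO 2082-11-26 parses as year=2082, month=11, day=26
Month 11 -> November

November 26, 2082


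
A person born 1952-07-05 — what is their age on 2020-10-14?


Birth: 1952-07-05
Reference: 2020-10-14
Year difference: 2020 - 1952 = 68

68 years old


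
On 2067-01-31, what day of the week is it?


Date: January 31, 2067
Anchor: Jan 1, 2067. With p = 2067 - 1 = 2066: (p + p//4 - p//100 + p//400) mod 7 = (2066 + 516 - 20 + 5) mod 7 = 2567 mod 7 = 5 -> Saturday (Mon=0 ... Sun=6)
Days into year = 31 - 1 = 30
Weekday index = (5 + 30) mod 7 = 0

Day of the week: Monday


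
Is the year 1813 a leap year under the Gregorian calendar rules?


Gregorian leap year rule: divisible by 4, but not by 100, unless also by 400.
1813 is not divisible by 4 -> not a leap year

No


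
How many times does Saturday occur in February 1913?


February 1913 has 28 days
Anchor: Jan 1, 1913. With p = 1913 - 1 = 1912: (p + p//4 - p//100 + p//400) mod 7 = (1912 + 478 - 19 + 4) mod 7 = 2375 mod 7 = 2 -> Wednesday (Mon=0 ... Sun=6)
Days before February (Jan): 31; February 1 index = (2 + 31) mod 7 = 5 -> Saturday
First Saturday is February 1
Saturdays: 1, 8, 15, 22

4 Saturdays


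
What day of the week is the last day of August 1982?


August 1982 has 31 days
Anchor: Jan 1, 1982. With p = 1982 - 1 = 1981: (p + p//4 - p//100 + p//400) mod 7 = (1981 + 495 - 19 + 4) mod 7 = 2461 mod 7 = 4 -> Friday (Mon=0 ... Sun=6)
Days before August (Jan-Jul): 212; August 1 index = (4 + 212) mod 7 = 6 -> Sunday
Last day offset: 31 - 1 = 30 days
Weekday index = (6 + 30) mod 7 = 1

Tuesday, August 31


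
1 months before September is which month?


September is month 9
9 - 1 = 8

August


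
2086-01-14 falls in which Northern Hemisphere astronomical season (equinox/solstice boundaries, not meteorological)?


Date: January 14
Astronomical Winter (approx.; exact equinox/solstice day varies by year): December 21 to March 19
January 14 falls within the Winter window

Winter


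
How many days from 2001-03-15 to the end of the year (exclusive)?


Day of year: 74 of 365
Remaining = 365 - 74

291 days


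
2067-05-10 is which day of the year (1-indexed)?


Date: May 10, 2067
Days in months 1 through 4: 120
Plus 10 days in May

Day of year: 130


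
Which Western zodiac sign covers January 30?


Date: January 30
Conventional tropical zodiac dates: Aquarius from January 20 onward; Pisces starts February 19
January 30 falls within the Aquarius range

Aquarius


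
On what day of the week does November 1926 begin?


Target: November 1, 1926
Anchor: Jan 1, 1926. With p = 1926 - 1 = 1925: (p + p//4 - p//100 + p//400) mod 7 = (1925 + 481 - 19 + 4) mod 7 = 2391 mod 7 = 4 -> Friday (Mon=0 ... Sun=6)
Days before November (Jan-Oct): 304 days
Weekday index = (4 + 304) mod 7 = 0

Monday


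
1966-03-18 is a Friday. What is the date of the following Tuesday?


Current: Friday
Target: Tuesday
Days ahead: 4

Next Tuesday: 1966-03-22


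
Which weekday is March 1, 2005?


Target: March 1, 2005
Anchor: Jan 1, 2005. With p = 2005 - 1 = 2004: (p + p//4 - p//100 + p//400) mod 7 = (2004 + 501 - 20 + 5) mod 7 = 2490 mod 7 = 5 -> Saturday (Mon=0 ... Sun=6)
Days before March (Jan-Feb): 59 days
Weekday index = (5 + 59) mod 7 = 1

Tuesday


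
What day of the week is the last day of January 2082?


January 2082 has 31 days
Anchor: Jan 1, 2082. With p = 2082 - 1 = 2081: (p + p//4 - p//100 + p//400) mod 7 = (2081 + 520 - 20 + 5) mod 7 = 2586 mod 7 = 3 -> Thursday (Mon=0 ... Sun=6)
January 1 is the anchor itself -> Thursday
Last day offset: 31 - 1 = 30 days
Weekday index = (3 + 30) mod 7 = 5

Saturday, January 31


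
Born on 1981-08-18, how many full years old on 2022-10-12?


Birth: 1981-08-18
Reference: 2022-10-12
Year difference: 2022 - 1981 = 41

41 years old


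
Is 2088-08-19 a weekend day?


Anchor: Jan 1, 2088. With p = 2088 - 1 = 2087: (p + p//4 - p//100 + p//400) mod 7 = (2087 + 521 - 20 + 5) mod 7 = 2593 mod 7 = 3 -> Thursday (Mon=0 ... Sun=6)
Day of year: 232; offset = 231
Weekday index = (3 + 231) mod 7 = 3 -> Thursday
Weekend days: Saturday, Sunday

No


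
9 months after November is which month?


November is month 11
11 + 9 = 20; wrap: 20 - 12 = 8

August


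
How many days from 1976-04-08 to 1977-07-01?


From 1976-04-08 to 1977-07-01
1976-04-08: days before April = 31 + 29 + 31 = 91 (1976 is a leap year); day of year = 91 + 8 = 99
1977-07-01: days before July = 31 + 28 + 31 + 30 + 31 + 30 = 181 (1977 is not a leap year); day of year = 181 + 1 = 182
Rest of 1976: 366 - 99 = 267
Total = 267 + 182 = 449

449 days


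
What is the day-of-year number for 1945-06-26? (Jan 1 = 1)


Date: June 26, 1945
Days in months 1 through 5: 151
Plus 26 days in June

Day of year: 177


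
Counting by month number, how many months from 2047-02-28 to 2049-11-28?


From February 2047 to November 2049
2 years * 12 = 24 months, plus 9 months = 33

33 months


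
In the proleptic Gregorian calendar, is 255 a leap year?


Gregorian leap year rule: divisible by 4, but not by 100, unless also by 400.
255 is not divisible by 4 -> not a leap year

No


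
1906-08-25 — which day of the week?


Date: August 25, 1906
Anchor: Jan 1, 1906. With p = 1906 - 1 = 1905: (p + p//4 - p//100 + p//400) mod 7 = (1905 + 476 - 19 + 4) mod 7 = 2366 mod 7 = 0 -> Monday (Mon=0 ... Sun=6)
Days before August (Jan-Jul): 212; offset = 212 + 25 - 1 = 236
Weekday index = (0 + 236) mod 7 = 5

Day of the week: Saturday


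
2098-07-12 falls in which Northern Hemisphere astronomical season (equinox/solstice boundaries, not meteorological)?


Date: July 12
Astronomical Summer (approx.; exact equinox/solstice day varies by year): June 21 to September 21
July 12 falls within the Summer window

Summer


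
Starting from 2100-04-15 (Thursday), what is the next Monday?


Current: Thursday
Target: Monday
Days ahead: 4

Next Monday: 2100-04-19


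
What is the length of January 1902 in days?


January 1902

31 days


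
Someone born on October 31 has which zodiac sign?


Date: October 31
Conventional tropical zodiac dates: Scorpio from October 23 onward; Sagittarius starts November 22
October 31 falls within the Scorpio range

Scorpio


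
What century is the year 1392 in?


Century = (year - 1) // 100 + 1
= (1392 - 1) // 100 + 1
= 1391 // 100 + 1
= 13 + 1

14th century


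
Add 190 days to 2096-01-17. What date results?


Start: 2096-01-17, add 190 days
January 2096 has 31 days: 31 - 17 = 14 days to January 31 -> 176 left
February 2096 has 29 days -> 147 left
March 2096 has 31 days -> 116 left
April 2096 has 30 days -> 86 left
May 2096 has 31 days -> 55 left
June 2096 has 30 days -> 25 left
July 2096: 25 <= 31 -> lands on July 25

Result: 2096-07-25


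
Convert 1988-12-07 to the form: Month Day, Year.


ISO 1988-12-07 parses as year=1988, month=12, day=07
Month 12 -> December

December 7, 1988


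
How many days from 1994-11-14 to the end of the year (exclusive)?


Day of year: 318 of 365
Remaining = 365 - 318

47 days


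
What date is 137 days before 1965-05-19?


Start: 1965-05-19, subtract 137 days
Back 19 days from May 19 reaches April 30, 1965 -> 118 left
April 1965 has 30 days -> back to March 31, 1965 -> 88 left
March 1965 has 31 days -> back to February 28, 1965 -> 57 left
February 1965 has 28 days -> back to January 31, 1965 -> 29 left
January 1965: 31 - 29 = 2 -> lands on January 2

Result: 1965-01-02


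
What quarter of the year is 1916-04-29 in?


Month: April (month 4)
Q1: Jan-Mar, Q2: Apr-Jun, Q3: Jul-Sep, Q4: Oct-Dec

Q2


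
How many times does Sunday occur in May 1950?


May 1950 has 31 days
Anchor: Jan 1, 1950. With p = 1950 - 1 = 1949: (p + p//4 - p//100 + p//400) mod 7 = (1949 + 487 - 19 + 4) mod 7 = 2421 mod 7 = 6 -> Sunday (Mon=0 ... Sun=6)
Days before May (Jan-Apr): 120; May 1 index = (6 + 120) mod 7 = 0 -> Monday
First Sunday is May 7
Sundays: 7, 14, 21, 28

4 Sundays


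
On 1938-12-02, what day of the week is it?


Date: December 2, 1938
Anchor: Jan 1, 1938. With p = 1938 - 1 = 1937: (p + p//4 - p//100 + p//400) mod 7 = (1937 + 484 - 19 + 4) mod 7 = 2406 mod 7 = 5 -> Saturday (Mon=0 ... Sun=6)
Days before December (Jan-Nov): 334; offset = 334 + 2 - 1 = 335
Weekday index = (5 + 335) mod 7 = 4

Day of the week: Friday


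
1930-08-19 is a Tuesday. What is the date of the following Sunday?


Current: Tuesday
Target: Sunday
Days ahead: 5

Next Sunday: 1930-08-24


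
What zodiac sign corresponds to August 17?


Date: August 17
Conventional tropical zodiac dates: Leo from July 23 onward; Virgo starts August 23
August 17 falls within the Leo range

Leo


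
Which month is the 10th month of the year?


Month 10 of 12

October


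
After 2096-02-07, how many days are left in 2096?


Day of year: 38 of 366
Remaining = 366 - 38

328 days


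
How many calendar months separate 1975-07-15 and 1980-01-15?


From July 1975 to January 1980
5 years * 12 = 60 months, minus 6 months = 54

54 months


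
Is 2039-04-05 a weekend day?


Anchor: Jan 1, 2039. With p = 2039 - 1 = 2038: (p + p//4 - p//100 + p//400) mod 7 = (2038 + 509 - 20 + 5) mod 7 = 2532 mod 7 = 5 -> Saturday (Mon=0 ... Sun=6)
Day of year: 95; offset = 94
Weekday index = (5 + 94) mod 7 = 1 -> Tuesday
Weekend days: Saturday, Sunday

No


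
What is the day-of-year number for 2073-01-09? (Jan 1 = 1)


Date: January 9, 2073
No months before January
Plus 9 days in January

Day of year: 9


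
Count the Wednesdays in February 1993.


February 1993 has 28 days
Anchor: Jan 1, 1993. With p = 1993 - 1 = 1992: (p + p//4 - p//100 + p//400) mod 7 = (1992 + 498 - 19 + 4) mod 7 = 2475 mod 7 = 4 -> Friday (Mon=0 ... Sun=6)
Days before February (Jan): 31; February 1 index = (4 + 31) mod 7 = 0 -> Monday
First Wednesday is February 3
Wednesdays: 3, 10, 17, 24

4 Wednesdays


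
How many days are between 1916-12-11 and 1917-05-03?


From 1916-12-11 to 1917-05-03
1916-12-11: days before December = 31 + 29 + 31 + 30 + 31 + 30 + 31 + 31 + 30 + 31 + 30 = 335 (1916 is a leap year); day of year = 335 + 11 = 346
1917-05-03: days before May = 31 + 28 + 31 + 30 = 120 (1917 is not a leap year); day of year = 120 + 3 = 123
Rest of 1916: 366 - 346 = 20
Total = 20 + 123 = 143

143 days


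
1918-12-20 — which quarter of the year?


Month: December (month 12)
Q1: Jan-Mar, Q2: Apr-Jun, Q3: Jul-Sep, Q4: Oct-Dec

Q4


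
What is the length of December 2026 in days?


December 2026

31 days


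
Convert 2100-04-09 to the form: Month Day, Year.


ISO 2100-04-09 parses as year=2100, month=04, day=09
Month 4 -> April

April 9, 2100


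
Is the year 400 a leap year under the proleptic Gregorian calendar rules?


Gregorian leap year rule: divisible by 4, but not by 100, unless also by 400.
400 is divisible by 400 -> leap year

Yes


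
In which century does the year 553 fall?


Century = (year - 1) // 100 + 1
= (553 - 1) // 100 + 1
= 552 // 100 + 1
= 5 + 1

6th century


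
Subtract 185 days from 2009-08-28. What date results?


Start: 2009-08-28, subtract 185 days
Back 28 days from August 28 reaches July 31, 2009 -> 157 left
July 2009 has 31 days -> back to June 30, 2009 -> 126 left
June 2009 has 30 days -> back to May 31, 2009 -> 96 left
May 2009 has 31 days -> back to April 30, 2009 -> 65 left
April 2009 has 30 days -> back to March 31, 2009 -> 35 left
March 2009 has 31 days -> back to February 28, 2009 -> 4 left
February 2009: 28 - 4 = 24 -> lands on February 24

Result: 2009-02-24


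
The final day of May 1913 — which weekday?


May 1913 has 31 days
Anchor: Jan 1, 1913. With p = 1913 - 1 = 1912: (p + p//4 - p//100 + p//400) mod 7 = (1912 + 478 - 19 + 4) mod 7 = 2375 mod 7 = 2 -> Wednesday (Mon=0 ... Sun=6)
Days before May (Jan-Apr): 120; May 1 index = (2 + 120) mod 7 = 3 -> Thursday
Last day offset: 31 - 1 = 30 days
Weekday index = (3 + 30) mod 7 = 5

Saturday, May 31


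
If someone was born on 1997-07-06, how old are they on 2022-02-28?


Birth: 1997-07-06
Reference: 2022-02-28
Year difference: 2022 - 1997 = 25
Birthday not yet reached in 2022, subtract 1

24 years old


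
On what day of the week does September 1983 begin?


Target: September 1, 1983
Anchor: Jan 1, 1983. With p = 1983 - 1 = 1982: (p + p//4 - p//100 + p//400) mod 7 = (1982 + 495 - 19 + 4) mod 7 = 2462 mod 7 = 5 -> Saturday (Mon=0 ... Sun=6)
Days before September (Jan-Aug): 243 days
Weekday index = (5 + 243) mod 7 = 3

Thursday


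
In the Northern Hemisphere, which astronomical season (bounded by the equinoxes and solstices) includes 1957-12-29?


Date: December 29
Astronomical Winter (approx.; exact equinox/solstice day varies by year): December 21 to March 19
December 29 falls within the Winter window

Winter


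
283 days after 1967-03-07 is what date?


Start: 1967-03-07, add 283 days
March 1967 has 31 days: 31 - 7 = 24 days to March 31 -> 259 left
April 1967 has 30 days -> 229 left
May 1967 has 31 days -> 198 left
June 1967 has 30 days -> 168 left
July 1967 has 31 days -> 137 left
August 1967 has 31 days -> 106 left
September 1967 has 30 days -> 76 left
October 1967 has 31 days -> 45 left
November 1967 has 30 days -> 15 left
December 1967: 15 <= 31 -> lands on December 15

Result: 1967-12-15


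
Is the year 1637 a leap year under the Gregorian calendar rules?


Gregorian leap year rule: divisible by 4, but not by 100, unless also by 400.
1637 is not divisible by 4 -> not a leap year

No


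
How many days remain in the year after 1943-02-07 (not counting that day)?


Day of year: 38 of 365
Remaining = 365 - 38

327 days


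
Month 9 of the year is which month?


Month 9 of 12

September


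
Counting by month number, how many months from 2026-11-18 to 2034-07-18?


From November 2026 to July 2034
8 years * 12 = 96 months, minus 4 months = 92

92 months


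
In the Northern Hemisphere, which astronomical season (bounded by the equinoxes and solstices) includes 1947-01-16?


Date: January 16
Astronomical Winter (approx.; exact equinox/solstice day varies by year): December 21 to March 19
January 16 falls within the Winter window

Winter


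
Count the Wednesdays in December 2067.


December 2067 has 31 days
Anchor: Jan 1, 2067. With p = 2067 - 1 = 2066: (p + p//4 - p//100 + p//400) mod 7 = (2066 + 516 - 20 + 5) mod 7 = 2567 mod 7 = 5 -> Saturday (Mon=0 ... Sun=6)
Days before December (Jan-Nov): 334; December 1 index = (5 + 334) mod 7 = 3 -> Thursday
First Wednesday is December 7
Wednesdays: 7, 14, 21, 28

4 Wednesdays


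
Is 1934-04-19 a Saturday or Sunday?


Anchor: Jan 1, 1934. With p = 1934 - 1 = 1933: (p + p//4 - p//100 + p//400) mod 7 = (1933 + 483 - 19 + 4) mod 7 = 2401 mod 7 = 0 -> Monday (Mon=0 ... Sun=6)
Day of year: 109; offset = 108
Weekday index = (0 + 108) mod 7 = 3 -> Thursday
Weekend days: Saturday, Sunday

No


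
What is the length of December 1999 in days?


December 1999

31 days


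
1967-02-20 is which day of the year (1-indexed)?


Date: February 20, 1967
Days in months 1 through 1: 31
Plus 20 days in February

Day of year: 51


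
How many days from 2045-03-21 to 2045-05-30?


From 2045-03-21 to 2045-05-30
2045-03-21: days before March = 31 + 28 = 59 (2045 is not a leap year); day of year = 59 + 21 = 80
2045-05-30: days before May = 31 + 28 + 31 + 30 = 120 (2045 is not a leap year); day of year = 120 + 30 = 150
Same year: 150 - 80 = 70

70 days


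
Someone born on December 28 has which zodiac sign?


Date: December 28
Conventional tropical zodiac dates: Capricorn from December 22 onward; Aquarius starts January 20
December 28 falls within the Capricorn range

Capricorn


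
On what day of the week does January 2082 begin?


Target: January 1, 2082
Anchor: Jan 1, 2082. With p = 2082 - 1 = 2081: (p + p//4 - p//100 + p//400) mod 7 = (2081 + 520 - 20 + 5) mod 7 = 2586 mod 7 = 3 -> Thursday (Mon=0 ... Sun=6)
Offset from anchor: 0 days
Weekday index = (3 + 0) mod 7 = 3

Thursday


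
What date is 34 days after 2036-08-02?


Start: 2036-08-02, add 34 days
August 2036 has 31 days: 31 - 2 = 29 days to August 31 -> 5 left
September 2036: 5 <= 30 -> lands on September 5

Result: 2036-09-05


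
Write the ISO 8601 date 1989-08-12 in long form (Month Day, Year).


ISO 1989-08-12 parses as year=1989, month=08, day=12
Month 8 -> August

August 12, 1989


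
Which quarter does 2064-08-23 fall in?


Month: August (month 8)
Q1: Jan-Mar, Q2: Apr-Jun, Q3: Jul-Sep, Q4: Oct-Dec

Q3


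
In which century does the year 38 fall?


Century = (year - 1) // 100 + 1
= (38 - 1) // 100 + 1
= 37 // 100 + 1
= 0 + 1

1st century


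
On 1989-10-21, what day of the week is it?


Date: October 21, 1989
Anchor: Jan 1, 1989. With p = 1989 - 1 = 1988: (p + p//4 - p//100 + p//400) mod 7 = (1988 + 497 - 19 + 4) mod 7 = 2470 mod 7 = 6 -> Sunday (Mon=0 ... Sun=6)
Days before October (Jan-Sep): 273; offset = 273 + 21 - 1 = 293
Weekday index = (6 + 293) mod 7 = 5

Day of the week: Saturday


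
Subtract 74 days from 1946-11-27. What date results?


Start: 1946-11-27, subtract 74 days
Back 27 days from November 27 reaches October 31, 1946 -> 47 left
October 1946 has 31 days -> back to September 30, 1946 -> 16 left
September 1946: 30 - 16 = 14 -> lands on September 14

Result: 1946-09-14


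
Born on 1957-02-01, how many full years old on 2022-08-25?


Birth: 1957-02-01
Reference: 2022-08-25
Year difference: 2022 - 1957 = 65

65 years old


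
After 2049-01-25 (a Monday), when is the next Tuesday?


Current: Monday
Target: Tuesday
Days ahead: 1

Next Tuesday: 2049-01-26


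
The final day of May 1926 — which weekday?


May 1926 has 31 days
Anchor: Jan 1, 1926. With p = 1926 - 1 = 1925: (p + p//4 - p//100 + p//400) mod 7 = (1925 + 481 - 19 + 4) mod 7 = 2391 mod 7 = 4 -> Friday (Mon=0 ... Sun=6)
Days before May (Jan-Apr): 120; May 1 index = (4 + 120) mod 7 = 5 -> Saturday
Last day offset: 31 - 1 = 30 days
Weekday index = (5 + 30) mod 7 = 0

Monday, May 31


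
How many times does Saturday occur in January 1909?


January 1909 has 31 days
Anchor: Jan 1, 1909. With p = 1909 - 1 = 1908: (p + p//4 - p//100 + p//400) mod 7 = (1908 + 477 - 19 + 4) mod 7 = 2370 mod 7 = 4 -> Friday (Mon=0 ... Sun=6)
January 1 is the anchor itself -> Friday
First Saturday is January 2
Saturdays: 2, 9, 16, 23, 30

5 Saturdays


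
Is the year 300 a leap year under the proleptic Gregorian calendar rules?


Gregorian leap year rule: divisible by 4, but not by 100, unless also by 400.
300 is divisible by 100 but not 400 -> not a leap year

No


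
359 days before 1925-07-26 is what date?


Start: 1925-07-26, subtract 359 days
Back 26 days from July 26 reaches June 30, 1925 -> 333 left
June 1925 has 30 days -> back to May 31, 1925 -> 303 left
May 1925 has 31 days -> back to April 30, 1925 -> 272 left
April 1925 has 30 days -> back to March 31, 1925 -> 242 left
March 1925 has 31 days -> back to February 28, 1925 -> 211 left
February 1925 has 28 days -> back to January 31, 1925 -> 183 left
January 1925 has 31 days -> back to December 31, 1924 -> 152 left
December 1924 has 31 days -> back to November 30, 1924 -> 121 left
November 1924 has 30 days -> back to October 31, 1924 -> 91 left
October 1924 has 31 days -> back to September 30, 1924 -> 60 left
September 1924 has 30 days -> back to August 31, 1924 -> 30 left
August 1924: 31 - 30 = 1 -> lands on August 1

Result: 1924-08-01


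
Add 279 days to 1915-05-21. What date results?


Start: 1915-05-21, add 279 days
May 1915 has 31 days: 31 - 21 = 10 days to May 31 -> 269 left
June 1915 has 30 days -> 239 left
July 1915 has 31 days -> 208 left
August 1915 has 31 days -> 177 left
September 1915 has 30 days -> 147 left
October 1915 has 31 days -> 116 left
November 1915 has 30 days -> 86 left
December 1915 has 31 days -> 55 left
January 1916 has 31 days -> 24 left
February 1916: 24 <= 29 -> lands on February 24

Result: 1916-02-24


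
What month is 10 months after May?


May is month 5
5 + 10 = 15; wrap: 15 - 12 = 3

March


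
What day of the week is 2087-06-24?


Date: June 24, 2087
Anchor: Jan 1, 2087. With p = 2087 - 1 = 2086: (p + p//4 - p//100 + p//400) mod 7 = (2086 + 521 - 20 + 5) mod 7 = 2592 mod 7 = 2 -> Wednesday (Mon=0 ... Sun=6)
Days before June (Jan-May): 151; offset = 151 + 24 - 1 = 174
Weekday index = (2 + 174) mod 7 = 1

Day of the week: Tuesday


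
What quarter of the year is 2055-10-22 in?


Month: October (month 10)
Q1: Jan-Mar, Q2: Apr-Jun, Q3: Jul-Sep, Q4: Oct-Dec

Q4


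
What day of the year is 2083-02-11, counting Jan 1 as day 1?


Date: February 11, 2083
Days in months 1 through 1: 31
Plus 11 days in February

Day of year: 42


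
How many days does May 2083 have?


May 2083

31 days


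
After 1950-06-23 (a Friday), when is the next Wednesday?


Current: Friday
Target: Wednesday
Days ahead: 5

Next Wednesday: 1950-06-28


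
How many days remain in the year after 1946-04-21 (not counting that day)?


Day of year: 111 of 365
Remaining = 365 - 111

254 days


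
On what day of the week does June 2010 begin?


Target: June 1, 2010
Anchor: Jan 1, 2010. With p = 2010 - 1 = 2009: (p + p//4 - p//100 + p//400) mod 7 = (2009 + 502 - 20 + 5) mod 7 = 2496 mod 7 = 4 -> Friday (Mon=0 ... Sun=6)
Days before June (Jan-May): 151 days
Weekday index = (4 + 151) mod 7 = 1

Tuesday


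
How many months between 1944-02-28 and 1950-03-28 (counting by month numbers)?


From February 1944 to March 1950
6 years * 12 = 72 months, plus 1 month = 73

73 months


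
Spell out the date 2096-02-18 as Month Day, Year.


ISO 2096-02-18 parses as year=2096, month=02, day=18
Month 2 -> February

February 18, 2096


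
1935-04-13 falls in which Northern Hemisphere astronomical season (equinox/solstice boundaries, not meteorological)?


Date: April 13
Astronomical Spring (approx.; exact equinox/solstice day varies by year): March 20 to June 20
April 13 falls within the Spring window

Spring


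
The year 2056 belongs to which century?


Century = (year - 1) // 100 + 1
= (2056 - 1) // 100 + 1
= 2055 // 100 + 1
= 20 + 1

21st century


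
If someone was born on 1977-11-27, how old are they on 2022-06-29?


Birth: 1977-11-27
Reference: 2022-06-29
Year difference: 2022 - 1977 = 45
Birthday not yet reached in 2022, subtract 1

44 years old
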